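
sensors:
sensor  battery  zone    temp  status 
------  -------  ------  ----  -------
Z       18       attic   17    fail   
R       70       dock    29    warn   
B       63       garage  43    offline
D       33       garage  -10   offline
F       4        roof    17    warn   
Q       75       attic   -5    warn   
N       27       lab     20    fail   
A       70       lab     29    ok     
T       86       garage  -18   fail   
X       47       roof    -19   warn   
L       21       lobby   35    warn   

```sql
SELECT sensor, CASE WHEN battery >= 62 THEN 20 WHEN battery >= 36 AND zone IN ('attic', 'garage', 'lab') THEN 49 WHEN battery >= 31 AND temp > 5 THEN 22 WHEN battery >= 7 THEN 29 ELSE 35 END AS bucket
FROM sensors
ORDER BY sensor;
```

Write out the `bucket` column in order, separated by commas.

sensor=A: battery >= 62 → 20
sensor=B: battery >= 62 → 20
sensor=D: battery >= 7 → 29
sensor=F: ELSE → 35
sensor=L: battery >= 7 → 29
sensor=N: battery >= 7 → 29
sensor=Q: battery >= 62 → 20
sensor=R: battery >= 62 → 20
sensor=T: battery >= 62 → 20
sensor=X: battery >= 7 → 29
sensor=Z: battery >= 7 → 29

20, 20, 29, 35, 29, 29, 20, 20, 20, 29, 29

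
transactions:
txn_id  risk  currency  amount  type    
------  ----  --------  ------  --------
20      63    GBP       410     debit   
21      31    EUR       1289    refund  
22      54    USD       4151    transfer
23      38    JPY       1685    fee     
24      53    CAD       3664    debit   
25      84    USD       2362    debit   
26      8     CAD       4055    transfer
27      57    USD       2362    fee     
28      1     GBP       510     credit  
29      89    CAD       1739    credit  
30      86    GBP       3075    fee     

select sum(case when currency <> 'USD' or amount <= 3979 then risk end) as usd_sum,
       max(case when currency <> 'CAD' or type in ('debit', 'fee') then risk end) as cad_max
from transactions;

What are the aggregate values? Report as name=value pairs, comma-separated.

usd_sum=510, cad_max=86

[usd_sum: currency <> 'USD' or amount <= 3979]
txn_id=20: ✓ → 63
txn_id=21: ✓ → 31
txn_id=22: ✗
txn_id=23: ✓ → 38
txn_id=24: ✓ → 53
txn_id=25: ✓ → 84
txn_id=26: ✓ → 8
txn_id=27: ✓ → 57
txn_id=28: ✓ → 1
txn_id=29: ✓ → 89
txn_id=30: ✓ → 86
usd_sum = 63 + 31 + 38 + 53 + 84 + 8 + 57 + 1 + 89 + 86 = 510
—
[cad_max: currency <> 'CAD' or type in ('debit', 'fee')]
txn_id=20: ✓ → 63
txn_id=21: ✓ → 31
txn_id=22: ✓ → 54
txn_id=23: ✓ → 38
txn_id=24: ✓ → 53
txn_id=25: ✓ → 84
txn_id=26: ✗
txn_id=27: ✓ → 57
txn_id=28: ✓ → 1
txn_id=29: ✗
txn_id=30: ✓ → 86
cad_max = MAX(63, 31, 54, 38, 53, 84, 57, 1, 86) = 86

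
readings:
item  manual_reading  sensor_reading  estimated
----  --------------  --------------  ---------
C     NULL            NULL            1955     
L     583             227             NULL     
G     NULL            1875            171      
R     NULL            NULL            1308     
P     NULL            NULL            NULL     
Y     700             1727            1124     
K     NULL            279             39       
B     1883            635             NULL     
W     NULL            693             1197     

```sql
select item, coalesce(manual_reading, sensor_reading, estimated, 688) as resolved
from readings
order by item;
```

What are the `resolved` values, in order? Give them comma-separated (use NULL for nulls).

1883, 1955, 1875, 279, 583, 688, 1308, 693, 700

item=B: manual_reading=1883 → 1883
item=C: manual_reading=NULL, sensor_reading=NULL, estimated=1955 → 1955
item=G: manual_reading=NULL, sensor_reading=1875 → 1875
item=K: manual_reading=NULL, sensor_reading=279 → 279
item=L: manual_reading=583 → 583
item=P: manual_reading=NULL, sensor_reading=NULL, estimated=NULL, → literal 688 → 688
item=R: manual_reading=NULL, sensor_reading=NULL, estimated=1308 → 1308
item=W: manual_reading=NULL, sensor_reading=693 → 693
item=Y: manual_reading=700 → 700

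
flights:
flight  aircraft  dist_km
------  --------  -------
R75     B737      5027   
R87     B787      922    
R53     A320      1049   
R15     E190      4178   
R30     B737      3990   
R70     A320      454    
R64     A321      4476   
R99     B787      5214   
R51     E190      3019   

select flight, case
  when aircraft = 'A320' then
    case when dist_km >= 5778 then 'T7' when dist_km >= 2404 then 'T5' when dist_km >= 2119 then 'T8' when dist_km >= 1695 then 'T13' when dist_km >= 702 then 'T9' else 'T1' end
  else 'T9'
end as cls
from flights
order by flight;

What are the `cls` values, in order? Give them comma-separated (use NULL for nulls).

flight=R15: aircraft='E190' → outer ELSE → T9
flight=R30: aircraft='B737' → outer ELSE → T9
flight=R51: aircraft='E190' → outer ELSE → T9
flight=R53: aircraft='A320' → inner[dist_km >= 702] → T9
flight=R64: aircraft='A321' → outer ELSE → T9
flight=R70: aircraft='A320' → inner[ELSE] → T1
flight=R75: aircraft='B737' → outer ELSE → T9
flight=R87: aircraft='B787' → outer ELSE → T9
flight=R99: aircraft='B787' → outer ELSE → T9

T9, T9, T9, T9, T9, T1, T9, T9, T9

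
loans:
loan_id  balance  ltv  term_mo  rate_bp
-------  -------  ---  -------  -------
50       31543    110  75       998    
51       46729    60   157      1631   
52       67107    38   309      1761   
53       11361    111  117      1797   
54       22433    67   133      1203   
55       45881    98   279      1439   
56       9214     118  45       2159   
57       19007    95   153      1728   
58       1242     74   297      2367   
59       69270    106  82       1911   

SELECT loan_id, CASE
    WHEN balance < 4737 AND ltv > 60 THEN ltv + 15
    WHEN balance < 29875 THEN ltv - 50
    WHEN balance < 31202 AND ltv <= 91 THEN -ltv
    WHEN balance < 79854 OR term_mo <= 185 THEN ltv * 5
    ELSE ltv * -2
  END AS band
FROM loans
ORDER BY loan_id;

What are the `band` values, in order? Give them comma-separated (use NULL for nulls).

loan_id=50: balance < 79854 OR term_mo <= 185 → 550
loan_id=51: balance < 79854 OR term_mo <= 185 → 300
loan_id=52: balance < 79854 OR term_mo <= 185 → 190
loan_id=53: balance < 29875 → 61
loan_id=54: balance < 29875 → 17
loan_id=55: balance < 79854 OR term_mo <= 185 → 490
loan_id=56: balance < 29875 → 68
loan_id=57: balance < 29875 → 45
loan_id=58: balance < 4737 AND ltv > 60 → 89
loan_id=59: balance < 79854 OR term_mo <= 185 → 530

550, 300, 190, 61, 17, 490, 68, 45, 89, 530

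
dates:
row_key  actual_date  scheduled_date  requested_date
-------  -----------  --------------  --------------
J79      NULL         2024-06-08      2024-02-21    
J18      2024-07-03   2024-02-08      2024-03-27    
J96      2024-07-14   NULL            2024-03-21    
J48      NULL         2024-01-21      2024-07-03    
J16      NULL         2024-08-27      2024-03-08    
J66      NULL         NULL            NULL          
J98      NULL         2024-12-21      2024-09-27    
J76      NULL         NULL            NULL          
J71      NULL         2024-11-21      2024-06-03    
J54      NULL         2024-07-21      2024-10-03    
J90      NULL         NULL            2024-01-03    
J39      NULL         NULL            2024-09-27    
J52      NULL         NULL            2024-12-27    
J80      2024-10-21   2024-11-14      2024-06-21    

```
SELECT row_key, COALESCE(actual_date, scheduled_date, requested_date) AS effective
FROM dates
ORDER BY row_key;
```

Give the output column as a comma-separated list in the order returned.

row_key=J16: actual_date=NULL, scheduled_date=2024-08-27 → 2024-08-27
row_key=J18: actual_date=2024-07-03 → 2024-07-03
row_key=J39: actual_date=NULL, scheduled_date=NULL, requested_date=2024-09-27 → 2024-09-27
row_key=J48: actual_date=NULL, scheduled_date=2024-01-21 → 2024-01-21
row_key=J52: actual_date=NULL, scheduled_date=NULL, requested_date=2024-12-27 → 2024-12-27
row_key=J54: actual_date=NULL, scheduled_date=2024-07-21 → 2024-07-21
row_key=J66: actual_date=NULL, scheduled_date=NULL, requested_date=NULL (all NULL) → NULL
row_key=J71: actual_date=NULL, scheduled_date=2024-11-21 → 2024-11-21
row_key=J76: actual_date=NULL, scheduled_date=NULL, requested_date=NULL (all NULL) → NULL
row_key=J79: actual_date=NULL, scheduled_date=2024-06-08 → 2024-06-08
row_key=J80: actual_date=2024-10-21 → 2024-10-21
row_key=J90: actual_date=NULL, scheduled_date=NULL, requested_date=2024-01-03 → 2024-01-03
row_key=J96: actual_date=2024-07-14 → 2024-07-14
row_key=J98: actual_date=NULL, scheduled_date=2024-12-21 → 2024-12-21

2024-08-27, 2024-07-03, 2024-09-27, 2024-01-21, 2024-12-27, 2024-07-21, NULL, 2024-11-21, NULL, 2024-06-08, 2024-10-21, 2024-01-03, 2024-07-14, 2024-12-21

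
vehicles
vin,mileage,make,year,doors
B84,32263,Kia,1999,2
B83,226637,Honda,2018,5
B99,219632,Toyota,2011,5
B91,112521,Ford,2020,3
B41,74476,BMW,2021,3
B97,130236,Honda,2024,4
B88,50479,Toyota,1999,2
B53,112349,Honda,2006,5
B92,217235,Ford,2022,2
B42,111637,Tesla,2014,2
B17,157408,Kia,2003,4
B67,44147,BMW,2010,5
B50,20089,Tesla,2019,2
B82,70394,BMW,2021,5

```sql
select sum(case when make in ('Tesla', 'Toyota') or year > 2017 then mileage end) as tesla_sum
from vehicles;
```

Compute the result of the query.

vin=B84: ✗
vin=B83: ✓ → 226637
vin=B99: ✓ → 219632
vin=B91: ✓ → 112521
vin=B41: ✓ → 74476
vin=B97: ✓ → 130236
vin=B88: ✓ → 50479
vin=B53: ✗
vin=B92: ✓ → 217235
vin=B42: ✓ → 111637
vin=B17: ✗
vin=B67: ✗
vin=B50: ✓ → 20089
vin=B82: ✓ → 70394
tesla_sum = 226637 + 219632 + 112521 + 74476 + 130236 + 50479 + 217235 + 111637 + 20089 + 70394 = 1233336

1233336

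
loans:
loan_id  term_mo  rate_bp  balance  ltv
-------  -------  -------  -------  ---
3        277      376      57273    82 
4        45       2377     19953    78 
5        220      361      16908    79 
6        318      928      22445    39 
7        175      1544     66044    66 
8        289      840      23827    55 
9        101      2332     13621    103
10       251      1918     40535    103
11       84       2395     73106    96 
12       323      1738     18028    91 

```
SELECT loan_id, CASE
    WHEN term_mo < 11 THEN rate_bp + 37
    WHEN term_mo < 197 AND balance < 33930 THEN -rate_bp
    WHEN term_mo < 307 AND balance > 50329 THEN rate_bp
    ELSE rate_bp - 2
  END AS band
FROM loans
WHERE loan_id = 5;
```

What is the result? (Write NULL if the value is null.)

359

loan_id = 5: term_mo=220, rate_bp=361, balance=16908, ltv=79.
term_mo < 11 → false
term_mo < 197 AND balance < 33930 → false
term_mo < 307 AND balance > 50329 → false
No prior WHEN matched → ELSE → 359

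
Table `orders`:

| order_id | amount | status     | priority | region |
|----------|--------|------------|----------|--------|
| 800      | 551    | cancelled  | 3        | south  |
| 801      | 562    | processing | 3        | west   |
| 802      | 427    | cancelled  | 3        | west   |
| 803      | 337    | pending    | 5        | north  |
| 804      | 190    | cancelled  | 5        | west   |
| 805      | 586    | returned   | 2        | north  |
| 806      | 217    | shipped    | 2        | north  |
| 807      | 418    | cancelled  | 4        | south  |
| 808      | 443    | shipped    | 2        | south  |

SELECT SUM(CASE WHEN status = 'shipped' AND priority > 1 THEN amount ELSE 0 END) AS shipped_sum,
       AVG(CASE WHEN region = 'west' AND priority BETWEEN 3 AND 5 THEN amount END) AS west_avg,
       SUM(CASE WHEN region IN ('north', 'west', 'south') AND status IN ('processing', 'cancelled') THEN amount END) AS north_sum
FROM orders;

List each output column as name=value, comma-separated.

[shipped_sum: status = 'shipped' AND priority > 1]
order_id=800: ✗
order_id=801: ✗
order_id=802: ✗
order_id=803: ✗
order_id=804: ✗
order_id=805: ✗
order_id=806: ✓ → 217
order_id=807: ✗
order_id=808: ✓ → 443
shipped_sum = 217 + 443 = 660
—
[west_avg: region = 'west' AND priority BETWEEN 3 AND 5]
order_id=800: ✗
order_id=801: ✓ → 562
order_id=802: ✓ → 427
order_id=803: ✗
order_id=804: ✓ → 190
order_id=805: ✗
order_id=806: ✗
order_id=807: ✗
order_id=808: ✗
west_avg = (562 + 427 + 190) / 3 = 393
—
[north_sum: region IN ('north', 'west', 'south') AND status IN ('processing', 'cancelled')]
order_id=800: ✓ → 551
order_id=801: ✓ → 562
order_id=802: ✓ → 427
order_id=803: ✗
order_id=804: ✓ → 190
order_id=805: ✗
order_id=806: ✗
order_id=807: ✓ → 418
order_id=808: ✗
north_sum = 551 + 562 + 427 + 190 + 418 = 2148

shipped_sum=660, west_avg=393, north_sum=2148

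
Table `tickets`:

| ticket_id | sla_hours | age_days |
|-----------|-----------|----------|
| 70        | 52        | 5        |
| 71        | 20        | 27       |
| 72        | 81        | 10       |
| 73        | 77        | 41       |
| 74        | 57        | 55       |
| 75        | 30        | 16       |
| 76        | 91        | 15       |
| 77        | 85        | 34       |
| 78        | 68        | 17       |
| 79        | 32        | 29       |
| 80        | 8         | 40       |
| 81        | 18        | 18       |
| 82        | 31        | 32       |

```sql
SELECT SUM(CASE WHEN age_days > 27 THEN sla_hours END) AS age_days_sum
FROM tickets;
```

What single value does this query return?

290

ticket_id=70: ✗
ticket_id=71: ✗
ticket_id=72: ✗
ticket_id=73: ✓ → 77
ticket_id=74: ✓ → 57
ticket_id=75: ✗
ticket_id=76: ✗
ticket_id=77: ✓ → 85
ticket_id=78: ✗
ticket_id=79: ✓ → 32
ticket_id=80: ✓ → 8
ticket_id=81: ✗
ticket_id=82: ✓ → 31
age_days_sum = 77 + 57 + 85 + 32 + 8 + 31 = 290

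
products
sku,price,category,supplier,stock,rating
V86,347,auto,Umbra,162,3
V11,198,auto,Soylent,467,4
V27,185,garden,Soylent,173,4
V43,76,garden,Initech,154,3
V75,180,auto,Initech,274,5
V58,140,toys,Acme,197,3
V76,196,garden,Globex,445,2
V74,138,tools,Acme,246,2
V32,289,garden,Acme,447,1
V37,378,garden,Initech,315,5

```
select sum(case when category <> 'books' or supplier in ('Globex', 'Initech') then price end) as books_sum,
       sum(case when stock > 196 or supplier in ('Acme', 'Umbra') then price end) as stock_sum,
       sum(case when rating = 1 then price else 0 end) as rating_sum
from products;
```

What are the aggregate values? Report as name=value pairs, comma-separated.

books_sum=2127, stock_sum=1866, rating_sum=289

[books_sum: category <> 'books' or supplier in ('Globex', 'Initech')]
sku=V86: ✓ → 347
sku=V11: ✓ → 198
sku=V27: ✓ → 185
sku=V43: ✓ → 76
sku=V75: ✓ → 180
sku=V58: ✓ → 140
sku=V76: ✓ → 196
sku=V74: ✓ → 138
sku=V32: ✓ → 289
sku=V37: ✓ → 378
books_sum = 347 + 198 + 185 + 76 + 180 + 140 + 196 + 138 + 289 + 378 = 2127
—
[stock_sum: stock > 196 or supplier in ('Acme', 'Umbra')]
sku=V86: ✓ → 347
sku=V11: ✓ → 198
sku=V27: ✗
sku=V43: ✗
sku=V75: ✓ → 180
sku=V58: ✓ → 140
sku=V76: ✓ → 196
sku=V74: ✓ → 138
sku=V32: ✓ → 289
sku=V37: ✓ → 378
stock_sum = 347 + 198 + 180 + 140 + 196 + 138 + 289 + 378 = 1866
—
[rating_sum: rating = 1]
sku=V86: ✗
sku=V11: ✗
sku=V27: ✗
sku=V43: ✗
sku=V75: ✗
sku=V58: ✗
sku=V76: ✗
sku=V74: ✗
sku=V32: ✓ → 289
sku=V37: ✗
rating_sum = 289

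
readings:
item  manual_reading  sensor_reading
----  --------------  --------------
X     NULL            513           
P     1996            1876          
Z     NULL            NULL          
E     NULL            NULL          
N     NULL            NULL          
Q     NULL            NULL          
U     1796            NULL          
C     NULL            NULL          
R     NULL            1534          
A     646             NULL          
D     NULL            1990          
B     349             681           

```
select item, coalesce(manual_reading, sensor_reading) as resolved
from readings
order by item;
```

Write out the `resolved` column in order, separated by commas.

646, 349, NULL, 1990, NULL, NULL, 1996, NULL, 1534, 1796, 513, NULL

item=A: manual_reading=646 → 646
item=B: manual_reading=349 → 349
item=C: manual_reading=NULL, sensor_reading=NULL (all NULL) → NULL
item=D: manual_reading=NULL, sensor_reading=1990 → 1990
item=E: manual_reading=NULL, sensor_reading=NULL (all NULL) → NULL
item=N: manual_reading=NULL, sensor_reading=NULL (all NULL) → NULL
item=P: manual_reading=1996 → 1996
item=Q: manual_reading=NULL, sensor_reading=NULL (all NULL) → NULL
item=R: manual_reading=NULL, sensor_reading=1534 → 1534
item=U: manual_reading=1796 → 1796
item=X: manual_reading=NULL, sensor_reading=513 → 513
item=Z: manual_reading=NULL, sensor_reading=NULL (all NULL) → NULL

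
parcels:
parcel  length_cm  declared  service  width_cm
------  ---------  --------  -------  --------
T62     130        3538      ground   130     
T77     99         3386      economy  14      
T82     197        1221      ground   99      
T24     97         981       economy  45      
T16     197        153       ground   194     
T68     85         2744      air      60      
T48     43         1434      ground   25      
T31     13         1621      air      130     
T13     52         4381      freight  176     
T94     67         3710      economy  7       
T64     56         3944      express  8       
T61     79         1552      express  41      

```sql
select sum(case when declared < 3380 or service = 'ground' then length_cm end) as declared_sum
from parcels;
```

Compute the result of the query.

parcel=T62: ✓ → 130
parcel=T77: ✗
parcel=T82: ✓ → 197
parcel=T24: ✓ → 97
parcel=T16: ✓ → 197
parcel=T68: ✓ → 85
parcel=T48: ✓ → 43
parcel=T31: ✓ → 13
parcel=T13: ✗
parcel=T94: ✗
parcel=T64: ✗
parcel=T61: ✓ → 79
declared_sum = 130 + 197 + 97 + 197 + 85 + 43 + 13 + 79 = 841

841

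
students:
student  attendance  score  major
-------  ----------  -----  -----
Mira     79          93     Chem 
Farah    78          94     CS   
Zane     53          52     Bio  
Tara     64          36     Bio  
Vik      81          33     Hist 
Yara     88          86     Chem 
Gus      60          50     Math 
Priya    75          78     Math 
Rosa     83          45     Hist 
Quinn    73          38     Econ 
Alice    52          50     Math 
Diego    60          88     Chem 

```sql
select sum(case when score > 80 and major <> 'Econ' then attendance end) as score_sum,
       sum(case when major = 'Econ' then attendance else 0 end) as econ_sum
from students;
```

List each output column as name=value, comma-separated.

[score_sum: score > 80 and major <> 'Econ']
student=Mira: ✓ → 79
student=Farah: ✓ → 78
student=Zane: ✗
student=Tara: ✗
student=Vik: ✗
student=Yara: ✓ → 88
student=Gus: ✗
student=Priya: ✗
student=Rosa: ✗
student=Quinn: ✗
student=Alice: ✗
student=Diego: ✓ → 60
score_sum = 79 + 78 + 88 + 60 = 305
—
[econ_sum: major = 'Econ']
student=Mira: ✗
student=Farah: ✗
student=Zane: ✗
student=Tara: ✗
student=Vik: ✗
student=Yara: ✗
student=Gus: ✗
student=Priya: ✗
student=Rosa: ✗
student=Quinn: ✓ → 73
student=Alice: ✗
student=Diego: ✗
econ_sum = 73

score_sum=305, econ_sum=73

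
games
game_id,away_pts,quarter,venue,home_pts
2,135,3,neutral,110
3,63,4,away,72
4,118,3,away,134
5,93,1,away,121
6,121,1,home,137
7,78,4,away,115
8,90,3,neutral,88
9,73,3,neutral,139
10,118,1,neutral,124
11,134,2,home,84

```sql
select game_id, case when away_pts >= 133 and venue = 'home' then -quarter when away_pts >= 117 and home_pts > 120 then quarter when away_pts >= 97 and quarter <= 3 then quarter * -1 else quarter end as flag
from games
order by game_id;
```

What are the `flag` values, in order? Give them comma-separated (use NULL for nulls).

game_id=2: away_pts >= 97 and quarter <= 3 → -3
game_id=3: ELSE → 4
game_id=4: away_pts >= 117 and home_pts > 120 → 3
game_id=5: ELSE → 1
game_id=6: away_pts >= 117 and home_pts > 120 → 1
game_id=7: ELSE → 4
game_id=8: ELSE → 3
game_id=9: ELSE → 3
game_id=10: away_pts >= 117 and home_pts > 120 → 1
game_id=11: away_pts >= 133 and venue = 'home' → -2

-3, 4, 3, 1, 1, 4, 3, 3, 1, -2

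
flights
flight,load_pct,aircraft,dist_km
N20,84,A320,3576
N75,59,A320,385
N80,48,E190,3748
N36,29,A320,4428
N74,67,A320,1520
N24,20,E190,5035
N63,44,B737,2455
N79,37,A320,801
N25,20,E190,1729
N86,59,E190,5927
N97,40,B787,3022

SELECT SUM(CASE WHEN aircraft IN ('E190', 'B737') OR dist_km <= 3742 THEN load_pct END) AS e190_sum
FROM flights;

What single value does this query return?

flight=N20: ✓ → 84
flight=N75: ✓ → 59
flight=N80: ✓ → 48
flight=N36: ✗
flight=N74: ✓ → 67
flight=N24: ✓ → 20
flight=N63: ✓ → 44
flight=N79: ✓ → 37
flight=N25: ✓ → 20
flight=N86: ✓ → 59
flight=N97: ✓ → 40
e190_sum = 84 + 59 + 48 + 67 + 20 + 44 + 37 + 20 + 59 + 40 = 478

478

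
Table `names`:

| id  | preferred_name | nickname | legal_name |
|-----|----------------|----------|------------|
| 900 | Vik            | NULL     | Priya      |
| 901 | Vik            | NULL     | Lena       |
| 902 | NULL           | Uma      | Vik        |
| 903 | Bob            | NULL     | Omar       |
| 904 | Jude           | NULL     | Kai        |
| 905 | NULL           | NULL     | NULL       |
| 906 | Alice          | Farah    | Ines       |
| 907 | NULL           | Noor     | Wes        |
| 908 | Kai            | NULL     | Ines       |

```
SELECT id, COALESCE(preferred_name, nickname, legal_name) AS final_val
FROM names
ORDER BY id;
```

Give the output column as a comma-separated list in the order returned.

id=900: preferred_name=Vik → Vik
id=901: preferred_name=Vik → Vik
id=902: preferred_name=NULL, nickname=Uma → Uma
id=903: preferred_name=Bob → Bob
id=904: preferred_name=Jude → Jude
id=905: preferred_name=NULL, nickname=NULL, legal_name=NULL (all NULL) → NULL
id=906: preferred_name=Alice → Alice
id=907: preferred_name=NULL, nickname=Noor → Noor
id=908: preferred_name=Kai → Kai

Vik, Vik, Uma, Bob, Jude, NULL, Alice, Noor, Kai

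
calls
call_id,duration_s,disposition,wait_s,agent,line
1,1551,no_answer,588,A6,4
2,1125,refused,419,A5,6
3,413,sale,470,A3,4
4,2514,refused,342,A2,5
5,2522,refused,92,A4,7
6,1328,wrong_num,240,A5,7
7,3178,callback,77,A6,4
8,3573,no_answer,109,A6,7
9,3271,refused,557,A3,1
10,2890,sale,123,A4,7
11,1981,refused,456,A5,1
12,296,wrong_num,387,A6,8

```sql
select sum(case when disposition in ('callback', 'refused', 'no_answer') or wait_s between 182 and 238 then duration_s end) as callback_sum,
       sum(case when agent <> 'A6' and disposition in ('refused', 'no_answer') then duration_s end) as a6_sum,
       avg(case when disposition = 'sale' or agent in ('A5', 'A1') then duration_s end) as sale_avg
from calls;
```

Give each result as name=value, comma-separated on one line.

callback_sum=19715, a6_sum=11413, sale_avg=1547.4

[callback_sum: disposition in ('callback', 'refused', 'no_answer') or wait_s between 182 and 238]
call_id=1: ✓ → 1551
call_id=2: ✓ → 1125
call_id=3: ✗
call_id=4: ✓ → 2514
call_id=5: ✓ → 2522
call_id=6: ✗
call_id=7: ✓ → 3178
call_id=8: ✓ → 3573
call_id=9: ✓ → 3271
call_id=10: ✗
call_id=11: ✓ → 1981
call_id=12: ✗
callback_sum = 1551 + 1125 + 2514 + 2522 + 3178 + 3573 + 3271 + 1981 = 19715
—
[a6_sum: agent <> 'A6' and disposition in ('refused', 'no_answer')]
call_id=1: ✗
call_id=2: ✓ → 1125
call_id=3: ✗
call_id=4: ✓ → 2514
call_id=5: ✓ → 2522
call_id=6: ✗
call_id=7: ✗
call_id=8: ✗
call_id=9: ✓ → 3271
call_id=10: ✗
call_id=11: ✓ → 1981
call_id=12: ✗
a6_sum = 1125 + 2514 + 2522 + 3271 + 1981 = 11413
—
[sale_avg: disposition = 'sale' or agent in ('A5', 'A1')]
call_id=1: ✗
call_id=2: ✓ → 1125
call_id=3: ✓ → 413
call_id=4: ✗
call_id=5: ✗
call_id=6: ✓ → 1328
call_id=7: ✗
call_id=8: ✗
call_id=9: ✗
call_id=10: ✓ → 2890
call_id=11: ✓ → 1981
call_id=12: ✗
sale_avg = (1125 + 413 + 1328 + 2890 + 1981) / 5 = 1547.4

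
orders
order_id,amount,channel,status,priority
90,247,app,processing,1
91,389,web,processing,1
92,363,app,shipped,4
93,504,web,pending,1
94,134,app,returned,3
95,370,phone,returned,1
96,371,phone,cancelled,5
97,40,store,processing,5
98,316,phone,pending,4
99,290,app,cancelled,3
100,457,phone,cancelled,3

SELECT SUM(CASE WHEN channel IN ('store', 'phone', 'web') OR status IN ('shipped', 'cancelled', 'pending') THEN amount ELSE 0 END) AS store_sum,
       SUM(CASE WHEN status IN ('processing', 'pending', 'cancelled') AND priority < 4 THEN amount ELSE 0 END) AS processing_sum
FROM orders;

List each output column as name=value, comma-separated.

store_sum=3100, processing_sum=1887

[store_sum: channel IN ('store', 'phone', 'web') OR status IN ('shipped', 'cancelled', 'pending')]
order_id=90: ✗
order_id=91: ✓ → 389
order_id=92: ✓ → 363
order_id=93: ✓ → 504
order_id=94: ✗
order_id=95: ✓ → 370
order_id=96: ✓ → 371
order_id=97: ✓ → 40
order_id=98: ✓ → 316
order_id=99: ✓ → 290
order_id=100: ✓ → 457
store_sum = 389 + 363 + 504 + 370 + 371 + 40 + 316 + 290 + 457 = 3100
—
[processing_sum: status IN ('processing', 'pending', 'cancelled') AND priority < 4]
order_id=90: ✓ → 247
order_id=91: ✓ → 389
order_id=92: ✗
order_id=93: ✓ → 504
order_id=94: ✗
order_id=95: ✗
order_id=96: ✗
order_id=97: ✗
order_id=98: ✗
order_id=99: ✓ → 290
order_id=100: ✓ → 457
processing_sum = 247 + 389 + 504 + 290 + 457 = 1887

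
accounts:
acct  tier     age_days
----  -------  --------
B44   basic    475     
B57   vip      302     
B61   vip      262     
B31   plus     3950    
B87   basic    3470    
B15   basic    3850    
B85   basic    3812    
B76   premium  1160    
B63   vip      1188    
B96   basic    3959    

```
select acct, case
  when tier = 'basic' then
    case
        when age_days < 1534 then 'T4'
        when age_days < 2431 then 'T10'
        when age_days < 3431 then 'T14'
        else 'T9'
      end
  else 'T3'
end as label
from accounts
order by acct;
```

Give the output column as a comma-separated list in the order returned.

T9, T3, T4, T3, T3, T3, T3, T9, T9, T9

acct=B15: tier='basic' → inner[ELSE] → T9
acct=B31: tier='plus' → outer ELSE → T3
acct=B44: tier='basic' → inner[age_days < 1534] → T4
acct=B57: tier='vip' → outer ELSE → T3
acct=B61: tier='vip' → outer ELSE → T3
acct=B63: tier='vip' → outer ELSE → T3
acct=B76: tier='premium' → outer ELSE → T3
acct=B85: tier='basic' → inner[ELSE] → T9
acct=B87: tier='basic' → inner[ELSE] → T9
acct=B96: tier='basic' → inner[ELSE] → T9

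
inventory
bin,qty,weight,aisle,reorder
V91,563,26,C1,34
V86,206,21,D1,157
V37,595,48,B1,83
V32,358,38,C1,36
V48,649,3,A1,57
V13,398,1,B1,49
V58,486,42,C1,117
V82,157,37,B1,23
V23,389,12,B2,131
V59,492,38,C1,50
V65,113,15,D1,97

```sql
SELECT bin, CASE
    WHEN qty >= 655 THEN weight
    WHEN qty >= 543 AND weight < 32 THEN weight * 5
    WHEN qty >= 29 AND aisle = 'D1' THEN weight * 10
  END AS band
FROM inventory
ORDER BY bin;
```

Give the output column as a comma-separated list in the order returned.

NULL, NULL, NULL, NULL, 15, NULL, NULL, 150, NULL, 210, 130

bin=V13: (no match → NULL) → NULL
bin=V23: (no match → NULL) → NULL
bin=V32: (no match → NULL) → NULL
bin=V37: (no match → NULL) → NULL
bin=V48: qty >= 543 AND weight < 32 → 15
bin=V58: (no match → NULL) → NULL
bin=V59: (no match → NULL) → NULL
bin=V65: qty >= 29 AND aisle = 'D1' → 150
bin=V82: (no match → NULL) → NULL
bin=V86: qty >= 29 AND aisle = 'D1' → 210
bin=V91: qty >= 543 AND weight < 32 → 130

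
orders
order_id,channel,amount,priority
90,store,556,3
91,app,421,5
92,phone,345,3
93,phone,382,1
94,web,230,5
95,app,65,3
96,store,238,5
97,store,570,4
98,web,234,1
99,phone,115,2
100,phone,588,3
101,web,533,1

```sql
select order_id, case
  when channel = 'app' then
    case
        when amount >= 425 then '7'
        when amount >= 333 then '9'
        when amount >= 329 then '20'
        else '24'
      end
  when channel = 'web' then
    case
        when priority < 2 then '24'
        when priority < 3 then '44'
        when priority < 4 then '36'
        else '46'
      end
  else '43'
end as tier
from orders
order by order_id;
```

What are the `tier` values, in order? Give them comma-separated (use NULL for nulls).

order_id=90: channel='store' → outer ELSE → 43
order_id=91: channel='app' → inner[amount >= 333] → 9
order_id=92: channel='phone' → outer ELSE → 43
order_id=93: channel='phone' → outer ELSE → 43
order_id=94: channel='web' → inner[ELSE] → 46
order_id=95: channel='app' → inner[ELSE] → 24
order_id=96: channel='store' → outer ELSE → 43
order_id=97: channel='store' → outer ELSE → 43
order_id=98: channel='web' → inner[priority < 2] → 24
order_id=99: channel='phone' → outer ELSE → 43
order_id=100: channel='phone' → outer ELSE → 43
order_id=101: channel='web' → inner[priority < 2] → 24

43, 9, 43, 43, 46, 24, 43, 43, 24, 43, 43, 24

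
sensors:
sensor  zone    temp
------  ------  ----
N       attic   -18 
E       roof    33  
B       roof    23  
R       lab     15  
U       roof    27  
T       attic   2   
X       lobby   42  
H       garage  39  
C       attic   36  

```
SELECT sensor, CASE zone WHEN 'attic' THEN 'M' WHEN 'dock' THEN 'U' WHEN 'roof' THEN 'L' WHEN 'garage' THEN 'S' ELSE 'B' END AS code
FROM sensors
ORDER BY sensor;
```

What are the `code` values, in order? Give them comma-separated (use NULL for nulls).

L, M, L, S, M, B, M, L, B

sensor=B: zone='roof' → L
sensor=C: zone='attic' → M
sensor=E: zone='roof' → L
sensor=H: zone='garage' → S
sensor=N: zone='attic' → M
sensor=R: ELSE → B
sensor=T: zone='attic' → M
sensor=U: zone='roof' → L
sensor=X: ELSE → B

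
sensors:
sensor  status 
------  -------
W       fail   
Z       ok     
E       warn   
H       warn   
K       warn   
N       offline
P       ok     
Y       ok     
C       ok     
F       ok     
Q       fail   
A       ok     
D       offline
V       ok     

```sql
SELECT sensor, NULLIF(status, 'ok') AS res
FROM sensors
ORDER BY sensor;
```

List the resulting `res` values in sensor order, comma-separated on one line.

sensor=A: status=ok vs ok: equal → NULL
sensor=C: status=ok vs ok: equal → NULL
sensor=D: status=offline vs ok: differ → offline
sensor=E: status=warn vs ok: differ → warn
sensor=F: status=ok vs ok: equal → NULL
sensor=H: status=warn vs ok: differ → warn
sensor=K: status=warn vs ok: differ → warn
sensor=N: status=offline vs ok: differ → offline
sensor=P: status=ok vs ok: equal → NULL
sensor=Q: status=fail vs ok: differ → fail
sensor=V: status=ok vs ok: equal → NULL
sensor=W: status=fail vs ok: differ → fail
sensor=Y: status=ok vs ok: equal → NULL
sensor=Z: status=ok vs ok: equal → NULL

NULL, NULL, offline, warn, NULL, warn, warn, offline, NULL, fail, NULL, fail, NULL, NULL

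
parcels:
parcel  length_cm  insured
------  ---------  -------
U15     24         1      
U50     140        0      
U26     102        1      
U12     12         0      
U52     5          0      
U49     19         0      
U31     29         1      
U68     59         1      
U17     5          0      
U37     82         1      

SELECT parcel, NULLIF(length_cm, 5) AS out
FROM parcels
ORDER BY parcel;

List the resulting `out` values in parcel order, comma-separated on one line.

parcel=U12: length_cm=12 vs 5: differ → 12
parcel=U15: length_cm=24 vs 5: differ → 24
parcel=U17: length_cm=5 vs 5: equal → NULL
parcel=U26: length_cm=102 vs 5: differ → 102
parcel=U31: length_cm=29 vs 5: differ → 29
parcel=U37: length_cm=82 vs 5: differ → 82
parcel=U49: length_cm=19 vs 5: differ → 19
parcel=U50: length_cm=140 vs 5: differ → 140
parcel=U52: length_cm=5 vs 5: equal → NULL
parcel=U68: length_cm=59 vs 5: differ → 59

12, 24, NULL, 102, 29, 82, 19, 140, NULL, 59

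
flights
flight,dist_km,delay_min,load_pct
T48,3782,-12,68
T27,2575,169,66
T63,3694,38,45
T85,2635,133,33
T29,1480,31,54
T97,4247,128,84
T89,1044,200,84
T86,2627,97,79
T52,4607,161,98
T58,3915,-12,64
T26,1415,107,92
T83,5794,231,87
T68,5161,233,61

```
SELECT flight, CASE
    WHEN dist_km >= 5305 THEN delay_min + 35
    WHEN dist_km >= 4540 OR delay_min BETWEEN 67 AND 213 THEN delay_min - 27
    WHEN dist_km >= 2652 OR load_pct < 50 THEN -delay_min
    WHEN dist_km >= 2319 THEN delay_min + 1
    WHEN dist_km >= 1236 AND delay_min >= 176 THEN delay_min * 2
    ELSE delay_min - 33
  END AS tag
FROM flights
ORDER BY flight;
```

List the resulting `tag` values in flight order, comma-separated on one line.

80, 142, -2, 12, 134, 12, -38, 206, 266, 106, 70, 173, 101

flight=T26: dist_km >= 4540 OR delay_min BETWEEN 67 AND 213 → 80
flight=T27: dist_km >= 4540 OR delay_min BETWEEN 67 AND 213 → 142
flight=T29: ELSE → -2
flight=T48: dist_km >= 2652 OR load_pct < 50 → 12
flight=T52: dist_km >= 4540 OR delay_min BETWEEN 67 AND 213 → 134
flight=T58: dist_km >= 2652 OR load_pct < 50 → 12
flight=T63: dist_km >= 2652 OR load_pct < 50 → -38
flight=T68: dist_km >= 4540 OR delay_min BETWEEN 67 AND 213 → 206
flight=T83: dist_km >= 5305 → 266
flight=T85: dist_km >= 4540 OR delay_min BETWEEN 67 AND 213 → 106
flight=T86: dist_km >= 4540 OR delay_min BETWEEN 67 AND 213 → 70
flight=T89: dist_km >= 4540 OR delay_min BETWEEN 67 AND 213 → 173
flight=T97: dist_km >= 4540 OR delay_min BETWEEN 67 AND 213 → 101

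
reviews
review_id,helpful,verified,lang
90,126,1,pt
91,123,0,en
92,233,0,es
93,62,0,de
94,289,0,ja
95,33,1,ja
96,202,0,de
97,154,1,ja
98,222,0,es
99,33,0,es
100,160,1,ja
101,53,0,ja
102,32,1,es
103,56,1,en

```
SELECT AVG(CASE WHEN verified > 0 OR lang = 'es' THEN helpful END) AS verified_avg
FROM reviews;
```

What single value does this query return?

116.5555555556

review_id=90: ✓ → 126
review_id=91: ✗
review_id=92: ✓ → 233
review_id=93: ✗
review_id=94: ✗
review_id=95: ✓ → 33
review_id=96: ✗
review_id=97: ✓ → 154
review_id=98: ✓ → 222
review_id=99: ✓ → 33
review_id=100: ✓ → 160
review_id=101: ✗
review_id=102: ✓ → 32
review_id=103: ✓ → 56
verified_avg = (126 + 233 + 33 + 154 + 222 + 33 + 160 + 32 + 56) / 9 = 116.5555555556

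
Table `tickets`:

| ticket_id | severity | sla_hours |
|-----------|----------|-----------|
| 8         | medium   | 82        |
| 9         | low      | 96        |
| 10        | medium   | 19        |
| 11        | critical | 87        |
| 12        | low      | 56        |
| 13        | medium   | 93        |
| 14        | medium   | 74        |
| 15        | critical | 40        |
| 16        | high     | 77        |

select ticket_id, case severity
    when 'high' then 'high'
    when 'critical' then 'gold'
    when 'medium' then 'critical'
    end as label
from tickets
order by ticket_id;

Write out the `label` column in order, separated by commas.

ticket_id=8: severity='medium' → critical
ticket_id=9: (no match → NULL) → NULL
ticket_id=10: severity='medium' → critical
ticket_id=11: severity='critical' → gold
ticket_id=12: (no match → NULL) → NULL
ticket_id=13: severity='medium' → critical
ticket_id=14: severity='medium' → critical
ticket_id=15: severity='critical' → gold
ticket_id=16: severity='high' → high

critical, NULL, critical, gold, NULL, critical, critical, gold, high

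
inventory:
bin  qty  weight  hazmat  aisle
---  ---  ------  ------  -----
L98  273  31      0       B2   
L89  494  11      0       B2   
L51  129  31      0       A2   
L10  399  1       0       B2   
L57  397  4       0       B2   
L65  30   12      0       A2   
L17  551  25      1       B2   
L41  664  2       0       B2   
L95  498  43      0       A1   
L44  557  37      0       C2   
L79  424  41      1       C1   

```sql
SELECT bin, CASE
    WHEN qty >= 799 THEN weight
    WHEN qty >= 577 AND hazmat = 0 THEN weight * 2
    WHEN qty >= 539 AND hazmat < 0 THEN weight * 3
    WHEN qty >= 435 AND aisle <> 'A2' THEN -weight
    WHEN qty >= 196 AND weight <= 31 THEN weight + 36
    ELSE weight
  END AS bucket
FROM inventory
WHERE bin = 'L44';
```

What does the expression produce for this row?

-37

bin = L44: qty=557, weight=37, hazmat=0, aisle=C2.
qty >= 799 → false
qty >= 577 AND hazmat = 0 → false
qty >= 539 AND hazmat < 0 → false
qty >= 435 AND aisle <> 'A2' → true → -37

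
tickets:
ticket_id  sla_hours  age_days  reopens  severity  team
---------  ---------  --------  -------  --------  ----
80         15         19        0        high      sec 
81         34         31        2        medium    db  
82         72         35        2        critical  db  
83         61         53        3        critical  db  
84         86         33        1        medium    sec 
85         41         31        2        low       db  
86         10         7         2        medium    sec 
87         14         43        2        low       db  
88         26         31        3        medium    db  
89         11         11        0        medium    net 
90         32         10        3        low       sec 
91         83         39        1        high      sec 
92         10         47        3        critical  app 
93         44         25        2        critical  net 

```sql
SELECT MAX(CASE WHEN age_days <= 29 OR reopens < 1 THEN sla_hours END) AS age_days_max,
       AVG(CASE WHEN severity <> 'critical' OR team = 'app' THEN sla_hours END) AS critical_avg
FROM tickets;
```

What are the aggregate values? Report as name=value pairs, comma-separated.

[age_days_max: age_days <= 29 OR reopens < 1]
ticket_id=80: ✓ → 15
ticket_id=81: ✗
ticket_id=82: ✗
ticket_id=83: ✗
ticket_id=84: ✗
ticket_id=85: ✗
ticket_id=86: ✓ → 10
ticket_id=87: ✗
ticket_id=88: ✗
ticket_id=89: ✓ → 11
ticket_id=90: ✓ → 32
ticket_id=91: ✗
ticket_id=92: ✗
ticket_id=93: ✓ → 44
age_days_max = MAX(15, 10, 11, 32, 44) = 44
—
[critical_avg: severity <> 'critical' OR team = 'app']
ticket_id=80: ✓ → 15
ticket_id=81: ✓ → 34
ticket_id=82: ✗
ticket_id=83: ✗
ticket_id=84: ✓ → 86
ticket_id=85: ✓ → 41
ticket_id=86: ✓ → 10
ticket_id=87: ✓ → 14
ticket_id=88: ✓ → 26
ticket_id=89: ✓ → 11
ticket_id=90: ✓ → 32
ticket_id=91: ✓ → 83
ticket_id=92: ✓ → 10
ticket_id=93: ✗
critical_avg = (15 + 34 + 86 + 41 + 10 + 14 + 26 + 11 + 32 + 83 + 10) / 11 = 32.9090909091

age_days_max=44, critical_avg=32.9090909091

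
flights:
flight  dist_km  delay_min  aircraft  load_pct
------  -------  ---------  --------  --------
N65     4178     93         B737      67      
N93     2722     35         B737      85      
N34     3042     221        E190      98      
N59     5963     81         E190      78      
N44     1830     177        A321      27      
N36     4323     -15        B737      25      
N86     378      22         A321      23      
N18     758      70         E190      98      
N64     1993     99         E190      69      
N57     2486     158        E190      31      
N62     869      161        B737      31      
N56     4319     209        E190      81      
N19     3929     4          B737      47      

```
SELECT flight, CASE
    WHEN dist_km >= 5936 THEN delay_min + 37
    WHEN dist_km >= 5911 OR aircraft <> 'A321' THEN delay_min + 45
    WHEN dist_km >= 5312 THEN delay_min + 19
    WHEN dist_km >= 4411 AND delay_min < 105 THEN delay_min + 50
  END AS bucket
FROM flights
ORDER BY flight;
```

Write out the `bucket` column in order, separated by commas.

flight=N18: dist_km >= 5911 OR aircraft <> 'A321' → 115
flight=N19: dist_km >= 5911 OR aircraft <> 'A321' → 49
flight=N34: dist_km >= 5911 OR aircraft <> 'A321' → 266
flight=N36: dist_km >= 5911 OR aircraft <> 'A321' → 30
flight=N44: (no match → NULL) → NULL
flight=N56: dist_km >= 5911 OR aircraft <> 'A321' → 254
flight=N57: dist_km >= 5911 OR aircraft <> 'A321' → 203
flight=N59: dist_km >= 5936 → 118
flight=N62: dist_km >= 5911 OR aircraft <> 'A321' → 206
flight=N64: dist_km >= 5911 OR aircraft <> 'A321' → 144
flight=N65: dist_km >= 5911 OR aircraft <> 'A321' → 138
flight=N86: (no match → NULL) → NULL
flight=N93: dist_km >= 5911 OR aircraft <> 'A321' → 80

115, 49, 266, 30, NULL, 254, 203, 118, 206, 144, 138, NULL, 80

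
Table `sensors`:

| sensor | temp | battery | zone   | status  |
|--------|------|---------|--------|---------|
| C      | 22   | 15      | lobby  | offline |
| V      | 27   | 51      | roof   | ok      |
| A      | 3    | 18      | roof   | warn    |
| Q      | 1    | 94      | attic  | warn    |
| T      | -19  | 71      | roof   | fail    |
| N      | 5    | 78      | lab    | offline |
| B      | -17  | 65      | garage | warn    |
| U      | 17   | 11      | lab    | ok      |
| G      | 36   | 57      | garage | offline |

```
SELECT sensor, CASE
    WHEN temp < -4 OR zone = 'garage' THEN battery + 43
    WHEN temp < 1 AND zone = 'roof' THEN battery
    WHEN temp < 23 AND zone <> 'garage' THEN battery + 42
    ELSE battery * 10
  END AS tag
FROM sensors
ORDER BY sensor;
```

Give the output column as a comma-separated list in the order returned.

60, 108, 57, 100, 120, 136, 114, 53, 510

sensor=A: temp < 23 AND zone <> 'garage' → 60
sensor=B: temp < -4 OR zone = 'garage' → 108
sensor=C: temp < 23 AND zone <> 'garage' → 57
sensor=G: temp < -4 OR zone = 'garage' → 100
sensor=N: temp < 23 AND zone <> 'garage' → 120
sensor=Q: temp < 23 AND zone <> 'garage' → 136
sensor=T: temp < -4 OR zone = 'garage' → 114
sensor=U: temp < 23 AND zone <> 'garage' → 53
sensor=V: ELSE → 510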